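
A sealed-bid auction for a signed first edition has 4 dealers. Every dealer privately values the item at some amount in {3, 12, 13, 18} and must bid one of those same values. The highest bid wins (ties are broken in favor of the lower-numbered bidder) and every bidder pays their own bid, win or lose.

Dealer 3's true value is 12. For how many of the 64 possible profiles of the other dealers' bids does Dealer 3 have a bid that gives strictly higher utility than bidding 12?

62

Others bid (3, 3, 13): truth gives -12; bid 13 gives -1 > -12. Violating.
Others bid (3, 3, 18): truth gives -12; bid 3 gives -3 > -12. Violating.
Others bid (3, 12, 3): truth gives -12; bid 13 gives -1 > -12. Violating.
Others bid (3, 12, 12): truth gives -12; bid 13 gives -1 > -12. Violating.
Others bid (3, 3, 3): truth gives 0; no alternative beats it.
Others bid (3, 3, 12): truth gives 0; no alternative beats it.
(Checking all 64 profiles: 62 have a profitable deviation, 2 do not.)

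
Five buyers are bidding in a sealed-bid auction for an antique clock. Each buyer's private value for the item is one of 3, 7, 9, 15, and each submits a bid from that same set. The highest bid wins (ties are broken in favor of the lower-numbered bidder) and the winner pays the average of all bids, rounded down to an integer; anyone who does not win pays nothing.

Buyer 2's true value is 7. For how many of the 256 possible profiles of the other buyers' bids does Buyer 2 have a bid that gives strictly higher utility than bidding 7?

23

Others bid (3, 3, 3, 9): truth gives 0; bid 9 gives 2 > 0. Violating.
Others bid (3, 3, 7, 9): truth gives 0; bid 9 gives 1 > 0. Violating.
Others bid (3, 3, 9, 3): truth gives 0; bid 9 gives 2 > 0. Violating.
Others bid (3, 3, 9, 7): truth gives 0; bid 9 gives 1 > 0. Violating.
Others bid (3, 3, 3, 3): truth gives 4; no alternative beats it.
Others bid (3, 3, 3, 7): truth gives 3; no alternative beats it.
(Checking all 256 profiles: 23 have a profitable deviation, 233 do not.)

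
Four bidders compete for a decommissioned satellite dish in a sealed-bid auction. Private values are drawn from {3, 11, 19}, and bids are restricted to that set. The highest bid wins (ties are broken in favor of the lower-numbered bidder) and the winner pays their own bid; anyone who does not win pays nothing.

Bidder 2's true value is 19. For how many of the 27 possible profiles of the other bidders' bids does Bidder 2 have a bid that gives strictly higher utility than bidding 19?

Others bid (3, 3, 3): truth gives 0; bid 11 gives 8 > 0. Violating.
Others bid (3, 3, 11): truth gives 0; bid 11 gives 8 > 0. Violating.
Others bid (3, 11, 3): truth gives 0; bid 11 gives 8 > 0. Violating.
Others bid (3, 11, 11): truth gives 0; bid 11 gives 8 > 0. Violating.
Others bid (3, 3, 19): truth gives 0; no alternative beats it.
Others bid (3, 11, 19): truth gives 0; no alternative beats it.
(Checking all 27 profiles: 4 have a profitable deviation, 23 do not.)

4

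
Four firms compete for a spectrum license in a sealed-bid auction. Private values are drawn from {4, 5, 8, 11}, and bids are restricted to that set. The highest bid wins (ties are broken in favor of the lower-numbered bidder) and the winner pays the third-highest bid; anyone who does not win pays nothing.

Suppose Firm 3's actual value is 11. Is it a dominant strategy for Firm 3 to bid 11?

Check each profile of the others' bids and compare truth against every alternative bid.
Others bid (4, 4, 11): truth gives 7, best alternative gives 0.
Others bid (4, 8, 4): truth gives 7, best alternative gives 0.
Others bid (8, 4, 4): truth gives 7, best alternative gives 0.
Others bid (4, 5, 11): truth gives 6, best alternative gives 0.
Others bid (4, 8, 5): truth gives 6, best alternative gives 0.
Others bid (5, 4, 11): truth gives 6, best alternative gives 0.
(Remaining 58 profiles checked similarly; truth is weakly best in each.)
In every case the truthful bid is at least as good as any alternative, so it is a dominant strategy.

Yes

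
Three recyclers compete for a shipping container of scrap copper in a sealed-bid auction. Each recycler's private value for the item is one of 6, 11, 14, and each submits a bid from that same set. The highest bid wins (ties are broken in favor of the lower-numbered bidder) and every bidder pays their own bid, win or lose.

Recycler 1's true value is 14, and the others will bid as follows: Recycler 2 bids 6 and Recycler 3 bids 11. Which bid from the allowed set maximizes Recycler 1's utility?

11

Bid 6: loses but pays 6, utility -6.
Bid 11: wins, pays 11, utility 14 - 11 = 3.
Bid 14: wins, pays 14, utility 14 - 14 = 0.
The best choice is 11 with utility 3.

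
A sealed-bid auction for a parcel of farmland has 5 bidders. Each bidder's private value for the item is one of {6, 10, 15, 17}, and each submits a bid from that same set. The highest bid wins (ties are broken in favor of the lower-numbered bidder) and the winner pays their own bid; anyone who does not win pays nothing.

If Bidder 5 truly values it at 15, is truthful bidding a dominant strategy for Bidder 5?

No

Consider the case where Bidder 1 bids 6, Bidder 2 bids 6, Bidder 3 bids 6 and Bidder 4 bids 6.
Truthful bid 15: wins, pays 15, utility 15 - 15 = 0.
Bid 10 instead: wins, pays 10, utility 15 - 10 = 5.
Since 5 > 0, bidding 10 is strictly better here, so truthful bidding is not dominant.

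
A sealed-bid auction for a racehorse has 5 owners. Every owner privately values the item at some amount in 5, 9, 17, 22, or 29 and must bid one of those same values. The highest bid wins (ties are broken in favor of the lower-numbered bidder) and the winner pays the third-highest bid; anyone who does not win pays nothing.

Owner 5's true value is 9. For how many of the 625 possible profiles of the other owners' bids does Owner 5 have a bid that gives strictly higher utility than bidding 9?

12

Others bid (5, 5, 5, 9): truth gives 0; bid 17 gives 4 > 0. Violating.
Others bid (5, 5, 5, 17): truth gives 0; bid 22 gives 4 > 0. Violating.
Others bid (5, 5, 5, 22): truth gives 0; bid 29 gives 4 > 0. Violating.
Others bid (5, 5, 9, 5): truth gives 0; bid 17 gives 4 > 0. Violating.
Others bid (5, 5, 5, 5): truth gives 4; no alternative beats it.
Others bid (5, 5, 5, 29): truth gives 0; no alternative beats it.
(Checking all 625 profiles: 12 have a profitable deviation, 613 do not.)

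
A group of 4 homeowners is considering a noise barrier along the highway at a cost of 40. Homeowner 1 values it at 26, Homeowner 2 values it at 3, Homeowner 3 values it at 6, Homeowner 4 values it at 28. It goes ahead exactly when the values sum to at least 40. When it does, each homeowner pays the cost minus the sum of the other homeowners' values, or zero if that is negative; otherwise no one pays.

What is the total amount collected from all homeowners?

Total value 63 ≥ cost 40, so it is built.
Homeowner 1: others sum to 37; max(0, 40 - 37) = 3.
Homeowner 2: others sum to 60; max(0, 40 - 60) = 0.
Homeowner 3: others sum to 57; max(0, 40 - 57) = 0.
Homeowner 4: others sum to 35; max(0, 40 - 35) = 5.
Total collected = 3 + 0 + 0 + 5 = 8.

8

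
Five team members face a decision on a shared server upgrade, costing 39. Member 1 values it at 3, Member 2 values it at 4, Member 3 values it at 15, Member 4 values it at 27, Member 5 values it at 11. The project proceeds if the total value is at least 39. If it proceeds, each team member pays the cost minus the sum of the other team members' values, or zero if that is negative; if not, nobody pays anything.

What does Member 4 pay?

Total value 60 ≥ cost 39, so the project is built.
The other team members' values sum to 33.
Cost minus that sum is 39 - 33 = 6.

6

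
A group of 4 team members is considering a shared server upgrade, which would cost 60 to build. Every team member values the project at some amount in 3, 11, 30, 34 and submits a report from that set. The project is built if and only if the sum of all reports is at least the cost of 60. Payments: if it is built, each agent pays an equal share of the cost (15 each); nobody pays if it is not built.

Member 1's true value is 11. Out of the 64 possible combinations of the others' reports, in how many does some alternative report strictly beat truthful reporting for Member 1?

Others report (11, 11, 30): truth gives -4; report 3 gives 0 > -4. Violating.
Others report (11, 11, 34): truth gives -4; report 3 gives 0 > -4. Violating.
Others report (11, 30, 11): truth gives -4; report 3 gives 0 > -4. Violating.
Others report (11, 34, 11): truth gives -4; report 3 gives 0 > -4. Violating.
Others report (3, 3, 3): truth gives 0; no alternative beats it.
Others report (3, 3, 11): truth gives 0; no alternative beats it.
(Checking all 64 profiles: 6 have a profitable deviation, 58 do not.)

6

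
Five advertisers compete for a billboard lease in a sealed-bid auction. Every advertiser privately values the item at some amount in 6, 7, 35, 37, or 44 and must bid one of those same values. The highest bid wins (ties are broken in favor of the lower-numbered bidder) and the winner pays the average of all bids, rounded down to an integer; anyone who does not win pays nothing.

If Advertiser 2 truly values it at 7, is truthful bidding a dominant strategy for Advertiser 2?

Yes

Check each profile of the others' bids and compare truth against every alternative bid.
Others bid (6, 6, 6, 6): truth gives 1, best alternative gives 0.
Others bid (6, 6, 6, 7): truth gives 1, best alternative gives 0.
Others bid (6, 6, 7, 6): truth gives 1, best alternative gives 0.
Others bid (6, 6, 7, 7): truth gives 1, best alternative gives 0.
Others bid (6, 7, 6, 6): truth gives 1, best alternative gives 0.
Others bid (6, 7, 6, 7): truth gives 1, best alternative gives 0.
(Remaining 619 profiles checked similarly; truth is weakly best in each.)
In every case the truthful bid is at least as good as any alternative, so it is a dominant strategy.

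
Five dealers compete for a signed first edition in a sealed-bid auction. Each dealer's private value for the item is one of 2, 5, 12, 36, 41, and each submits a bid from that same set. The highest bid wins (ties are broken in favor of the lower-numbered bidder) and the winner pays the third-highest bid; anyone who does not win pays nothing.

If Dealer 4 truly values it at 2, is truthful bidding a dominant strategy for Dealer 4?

Yes

Check each profile of the others' bids and compare truth against every alternative bid.
Others bid (2, 2, 2, 2): truth gives 0, best alternative gives 0.
Others bid (2, 2, 2, 5): truth gives 0, best alternative gives 0.
Others bid (2, 2, 2, 12): truth gives 0, best alternative gives 0.
Others bid (2, 2, 2, 36): truth gives 0, best alternative gives 0.
Others bid (2, 2, 2, 41): truth gives 0, best alternative gives 0.
Others bid (2, 2, 5, 2): truth gives 0, best alternative gives 0.
(Remaining 619 profiles checked similarly; truth is weakly best in each.)
In every case the truthful bid is at least as good as any alternative, so it is a dominant strategy.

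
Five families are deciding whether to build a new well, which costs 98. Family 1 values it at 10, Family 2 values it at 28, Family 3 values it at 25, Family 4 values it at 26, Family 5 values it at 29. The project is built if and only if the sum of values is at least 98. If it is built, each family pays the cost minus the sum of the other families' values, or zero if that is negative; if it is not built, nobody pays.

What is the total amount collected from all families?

28

Total value 118 ≥ cost 98, so it is built.
Family 1: others sum to 108; max(0, 98 - 108) = 0.
Family 2: others sum to 90; max(0, 98 - 90) = 8.
Family 3: others sum to 93; max(0, 98 - 93) = 5.
Family 4: others sum to 92; max(0, 98 - 92) = 6.
Family 5: others sum to 89; max(0, 98 - 89) = 9.
Total collected = 0 + 8 + 5 + 6 + 9 = 28.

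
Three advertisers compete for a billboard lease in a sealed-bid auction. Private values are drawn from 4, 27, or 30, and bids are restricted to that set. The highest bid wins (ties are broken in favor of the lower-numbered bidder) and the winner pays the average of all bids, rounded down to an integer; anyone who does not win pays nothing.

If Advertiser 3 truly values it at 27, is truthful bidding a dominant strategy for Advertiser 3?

No

Consider the case where Advertiser 1 bids 4 and Advertiser 2 bids 27.
Truthful bid 27: loses, pays 0, utility 0.
Bid 30 instead: wins, pays 20, utility 27 - 20 = 7.
Since 7 > 0, bidding 30 is strictly better here, so truthful bidding is not dominant.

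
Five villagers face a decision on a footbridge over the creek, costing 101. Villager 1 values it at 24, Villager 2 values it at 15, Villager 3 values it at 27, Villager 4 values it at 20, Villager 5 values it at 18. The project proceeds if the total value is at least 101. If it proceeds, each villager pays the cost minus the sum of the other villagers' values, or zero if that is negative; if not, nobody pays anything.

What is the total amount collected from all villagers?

Total value 104 ≥ cost 101, so it is built.
Villager 1: others sum to 80; max(0, 101 - 80) = 21.
Villager 2: others sum to 89; max(0, 101 - 89) = 12.
Villager 3: others sum to 77; max(0, 101 - 77) = 24.
Villager 4: others sum to 84; max(0, 101 - 84) = 17.
Villager 5: others sum to 86; max(0, 101 - 86) = 15.
Total collected = 21 + 12 + 24 + 17 + 15 = 89.

89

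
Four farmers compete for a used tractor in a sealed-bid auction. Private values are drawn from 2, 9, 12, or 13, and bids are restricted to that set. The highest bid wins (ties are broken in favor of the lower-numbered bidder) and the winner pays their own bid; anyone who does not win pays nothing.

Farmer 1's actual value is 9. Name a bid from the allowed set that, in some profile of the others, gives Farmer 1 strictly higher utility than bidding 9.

2

Suppose Farmer 2 bids 2, Farmer 3 bids 2 and Farmer 4 bids 2.
Bid 9: wins, pays 9, utility 9 - 9 = 0.
Bid 2: wins, pays 2, utility 9 - 2 = 7.
So bidding 2 beats truth here (7 > 0).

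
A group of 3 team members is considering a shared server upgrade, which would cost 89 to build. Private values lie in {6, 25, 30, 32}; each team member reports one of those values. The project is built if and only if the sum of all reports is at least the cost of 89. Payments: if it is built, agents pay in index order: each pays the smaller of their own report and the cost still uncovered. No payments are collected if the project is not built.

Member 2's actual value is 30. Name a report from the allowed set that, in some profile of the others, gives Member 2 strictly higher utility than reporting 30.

25

Suppose Member 1 reports 32 and Member 3 reports 32.
Report 30: project built, pays 30, utility 30 - 30 = 0.
Report 25: project built, pays 25, utility 30 - 25 = 5.
So reporting 25 beats truth here (5 > 0).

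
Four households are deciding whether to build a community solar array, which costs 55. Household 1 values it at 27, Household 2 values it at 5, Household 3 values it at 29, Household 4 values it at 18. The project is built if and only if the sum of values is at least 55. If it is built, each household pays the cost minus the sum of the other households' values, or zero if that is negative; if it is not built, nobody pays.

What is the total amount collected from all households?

8

Total value 79 ≥ cost 55, so it is built.
Household 1: others sum to 52; max(0, 55 - 52) = 3.
Household 2: others sum to 74; max(0, 55 - 74) = 0.
Household 3: others sum to 50; max(0, 55 - 50) = 5.
Household 4: others sum to 61; max(0, 55 - 61) = 0.
Total collected = 3 + 0 + 5 + 0 = 8.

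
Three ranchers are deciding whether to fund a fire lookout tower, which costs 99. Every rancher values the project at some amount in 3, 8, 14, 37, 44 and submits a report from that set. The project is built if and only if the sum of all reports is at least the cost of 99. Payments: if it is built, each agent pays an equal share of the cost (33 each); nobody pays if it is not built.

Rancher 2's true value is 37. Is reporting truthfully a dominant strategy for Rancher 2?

No

Consider the case where Rancher 1 reports 14 and Rancher 3 reports 44.
Truthful report 37: project not built, utility 0.
Report 44 instead: project built, pays 33, utility 37 - 33 = 4.
Since 4 > 0, reporting 44 is strictly better here, so truthful reporting is not dominant.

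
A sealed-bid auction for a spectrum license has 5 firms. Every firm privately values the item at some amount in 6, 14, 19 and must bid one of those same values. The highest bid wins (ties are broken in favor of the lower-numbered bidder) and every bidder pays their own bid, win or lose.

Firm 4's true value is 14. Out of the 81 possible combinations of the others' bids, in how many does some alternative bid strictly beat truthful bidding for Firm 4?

Others bid (6, 6, 6, 19): truth gives -14; bid 19 gives -5 > -14. Violating.
Others bid (6, 6, 14, 6): truth gives -14; bid 19 gives -5 > -14. Violating.
Others bid (6, 6, 14, 14): truth gives -14; bid 19 gives -5 > -14. Violating.
Others bid (6, 6, 14, 19): truth gives -14; bid 19 gives -5 > -14. Violating.
Others bid (6, 6, 6, 6): truth gives 0; no alternative beats it.
Others bid (6, 6, 6, 14): truth gives 0; no alternative beats it.
(Checking all 81 profiles: 79 have a profitable deviation, 2 do not.)

79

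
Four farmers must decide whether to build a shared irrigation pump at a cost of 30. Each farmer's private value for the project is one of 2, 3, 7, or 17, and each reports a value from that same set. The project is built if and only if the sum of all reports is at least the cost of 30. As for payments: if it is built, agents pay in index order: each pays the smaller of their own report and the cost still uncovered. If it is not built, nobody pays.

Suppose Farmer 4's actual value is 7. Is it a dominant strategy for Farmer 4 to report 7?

Check each profile of the others' reports and compare truth against every alternative report.
Others report (2, 17, 17): truth gives 7, best alternative gives 7.
Others report (3, 17, 17): truth gives 7, best alternative gives 7.
Others report (7, 7, 17): truth gives 7, best alternative gives 7.
Others report (7, 17, 7): truth gives 7, best alternative gives 7.
Others report (7, 17, 17): truth gives 7, best alternative gives 7.
Others report (17, 2, 17): truth gives 7, best alternative gives 7.
(Remaining 58 profiles checked similarly; truth is weakly best in each.)
In every case the truthful report is at least as good as any alternative, so it is a dominant strategy.

Yes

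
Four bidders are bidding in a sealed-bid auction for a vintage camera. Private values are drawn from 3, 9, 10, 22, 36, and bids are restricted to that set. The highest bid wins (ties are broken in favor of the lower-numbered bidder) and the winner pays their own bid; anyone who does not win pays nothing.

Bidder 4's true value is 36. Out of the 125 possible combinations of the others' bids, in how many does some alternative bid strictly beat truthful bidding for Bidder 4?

27

Others bid (3, 3, 3): truth gives 0; bid 9 gives 27 > 0. Violating.
Others bid (3, 3, 9): truth gives 0; bid 10 gives 26 > 0. Violating.
Others bid (3, 3, 10): truth gives 0; bid 22 gives 14 > 0. Violating.
Others bid (3, 9, 3): truth gives 0; bid 10 gives 26 > 0. Violating.
Others bid (3, 3, 22): truth gives 0; no alternative beats it.
Others bid (3, 3, 36): truth gives 0; no alternative beats it.
(Checking all 125 profiles: 27 have a profitable deviation, 98 do not.)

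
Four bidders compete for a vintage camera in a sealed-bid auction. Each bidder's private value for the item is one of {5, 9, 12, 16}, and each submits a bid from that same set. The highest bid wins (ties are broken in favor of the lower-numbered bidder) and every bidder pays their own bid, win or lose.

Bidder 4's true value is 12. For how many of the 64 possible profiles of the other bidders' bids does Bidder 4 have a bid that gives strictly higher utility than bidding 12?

57

Others bid (5, 5, 5): truth gives 0; bid 9 gives 3 > 0. Violating.
Others bid (5, 5, 12): truth gives -12; bid 16 gives -4 > -12. Violating.
Others bid (5, 5, 16): truth gives -12; bid 5 gives -5 > -12. Violating.
Others bid (5, 9, 12): truth gives -12; bid 16 gives -4 > -12. Violating.
Others bid (5, 5, 9): truth gives 0; no alternative beats it.
Others bid (5, 9, 5): truth gives 0; no alternative beats it.
(Checking all 64 profiles: 57 have a profitable deviation, 7 do not.)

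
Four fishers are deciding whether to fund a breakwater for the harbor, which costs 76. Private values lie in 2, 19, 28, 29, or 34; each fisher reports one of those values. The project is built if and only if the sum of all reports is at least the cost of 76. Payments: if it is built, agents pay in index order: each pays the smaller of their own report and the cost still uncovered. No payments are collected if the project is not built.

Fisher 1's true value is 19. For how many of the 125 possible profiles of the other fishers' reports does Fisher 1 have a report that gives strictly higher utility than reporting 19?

Others report (19, 28, 28): truth gives 0; report 2 gives 17 > 0. Violating.
Others report (19, 28, 29): truth gives 0; report 2 gives 17 > 0. Violating.
Others report (19, 28, 34): truth gives 0; report 2 gives 17 > 0. Violating.
Others report (19, 29, 28): truth gives 0; report 2 gives 17 > 0. Violating.
Others report (2, 2, 2): truth gives 0; no alternative beats it.
Others report (2, 2, 19): truth gives 0; no alternative beats it.
(Checking all 125 profiles: 54 have a profitable deviation, 71 do not.)

54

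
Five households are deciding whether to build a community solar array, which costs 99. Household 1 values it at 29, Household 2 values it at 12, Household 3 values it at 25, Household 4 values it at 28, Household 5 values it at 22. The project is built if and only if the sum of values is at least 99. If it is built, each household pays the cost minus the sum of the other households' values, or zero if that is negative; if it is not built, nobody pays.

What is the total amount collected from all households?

36

Total value 116 ≥ cost 99, so it is built.
Household 1: others sum to 87; max(0, 99 - 87) = 12.
Household 2: others sum to 104; max(0, 99 - 104) = 0.
Household 3: others sum to 91; max(0, 99 - 91) = 8.
Household 4: others sum to 88; max(0, 99 - 88) = 11.
Household 5: others sum to 94; max(0, 99 - 94) = 5.
Total collected = 12 + 0 + 8 + 11 + 5 = 36.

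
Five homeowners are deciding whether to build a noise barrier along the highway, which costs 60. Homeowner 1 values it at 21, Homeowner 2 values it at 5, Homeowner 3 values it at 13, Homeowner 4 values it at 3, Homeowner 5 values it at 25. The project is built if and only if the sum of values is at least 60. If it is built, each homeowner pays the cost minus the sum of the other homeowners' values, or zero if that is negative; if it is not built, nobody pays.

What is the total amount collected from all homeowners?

Total value 67 ≥ cost 60, so it is built.
Homeowner 1: others sum to 46; max(0, 60 - 46) = 14.
Homeowner 2: others sum to 62; max(0, 60 - 62) = 0.
Homeowner 3: others sum to 54; max(0, 60 - 54) = 6.
Homeowner 4: others sum to 64; max(0, 60 - 64) = 0.
Homeowner 5: others sum to 42; max(0, 60 - 42) = 18.
Total collected = 14 + 0 + 6 + 0 + 18 = 38.

38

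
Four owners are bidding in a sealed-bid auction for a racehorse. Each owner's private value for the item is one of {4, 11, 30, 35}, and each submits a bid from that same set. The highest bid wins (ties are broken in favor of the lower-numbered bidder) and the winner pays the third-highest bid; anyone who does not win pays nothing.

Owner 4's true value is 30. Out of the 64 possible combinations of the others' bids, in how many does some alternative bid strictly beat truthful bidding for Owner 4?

Others bid (4, 4, 30): truth gives 0; bid 35 gives 26 > 0. Violating.
Others bid (4, 11, 30): truth gives 0; bid 35 gives 19 > 0. Violating.
Others bid (4, 30, 4): truth gives 0; bid 35 gives 26 > 0. Violating.
Others bid (4, 30, 11): truth gives 0; bid 35 gives 19 > 0. Violating.
Others bid (4, 4, 4): truth gives 26; no alternative beats it.
Others bid (4, 4, 11): truth gives 26; no alternative beats it.
(Checking all 64 profiles: 12 have a profitable deviation, 52 do not.)

12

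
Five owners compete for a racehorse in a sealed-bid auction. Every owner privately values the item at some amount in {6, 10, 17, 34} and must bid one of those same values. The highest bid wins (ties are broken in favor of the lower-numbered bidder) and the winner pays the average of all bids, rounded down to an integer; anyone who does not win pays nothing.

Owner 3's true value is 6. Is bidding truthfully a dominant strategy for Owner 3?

Check each profile of the others' bids and compare truth against every alternative bid.
Others bid (6, 6, 10, 10): truth gives 0, best alternative gives -2.
Others bid (6, 6, 6, 10): truth gives 0, best alternative gives -1.
Others bid (6, 6, 10, 6): truth gives 0, best alternative gives -1.
Others bid (6, 6, 6, 6): truth gives 0, best alternative gives 0.
Others bid (6, 6, 6, 17): truth gives 0, best alternative gives 0.
Others bid (6, 6, 6, 34): truth gives 0, best alternative gives 0.
(Remaining 250 profiles checked similarly; truth is weakly best in each.)
In every case the truthful bid is at least as good as any alternative, so it is a dominant strategy.

Yes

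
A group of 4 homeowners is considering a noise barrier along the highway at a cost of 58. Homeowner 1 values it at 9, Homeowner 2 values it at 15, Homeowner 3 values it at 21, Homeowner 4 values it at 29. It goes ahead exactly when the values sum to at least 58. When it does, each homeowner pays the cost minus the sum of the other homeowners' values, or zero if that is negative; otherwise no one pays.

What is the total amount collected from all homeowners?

Total value 74 ≥ cost 58, so it is built.
Homeowner 1: others sum to 65; max(0, 58 - 65) = 0.
Homeowner 2: others sum to 59; max(0, 58 - 59) = 0.
Homeowner 3: others sum to 53; max(0, 58 - 53) = 5.
Homeowner 4: others sum to 45; max(0, 58 - 45) = 13.
Total collected = 0 + 0 + 5 + 13 = 18.

18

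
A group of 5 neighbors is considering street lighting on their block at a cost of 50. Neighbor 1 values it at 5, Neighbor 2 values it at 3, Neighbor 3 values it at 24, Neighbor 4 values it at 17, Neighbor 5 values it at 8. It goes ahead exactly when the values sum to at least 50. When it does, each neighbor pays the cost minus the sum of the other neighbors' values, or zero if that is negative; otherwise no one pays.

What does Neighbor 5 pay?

1

Total value 57 ≥ cost 50, so the project is built.
The other neighbors' values sum to 49.
Cost minus that sum is 50 - 49 = 1.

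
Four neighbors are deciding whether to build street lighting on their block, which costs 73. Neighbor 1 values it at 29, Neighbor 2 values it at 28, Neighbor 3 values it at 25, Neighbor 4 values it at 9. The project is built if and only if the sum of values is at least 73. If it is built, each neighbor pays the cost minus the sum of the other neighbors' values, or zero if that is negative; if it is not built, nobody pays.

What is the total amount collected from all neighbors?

28

Total value 91 ≥ cost 73, so it is built.
Neighbor 1: others sum to 62; max(0, 73 - 62) = 11.
Neighbor 2: others sum to 63; max(0, 73 - 63) = 10.
Neighbor 3: others sum to 66; max(0, 73 - 66) = 7.
Neighbor 4: others sum to 82; max(0, 73 - 82) = 0.
Total collected = 11 + 10 + 7 + 0 = 28.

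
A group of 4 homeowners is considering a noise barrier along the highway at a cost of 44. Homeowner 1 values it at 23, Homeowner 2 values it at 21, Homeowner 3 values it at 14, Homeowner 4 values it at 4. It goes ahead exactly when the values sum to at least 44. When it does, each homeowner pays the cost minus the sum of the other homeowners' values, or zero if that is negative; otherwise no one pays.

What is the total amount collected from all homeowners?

Total value 62 ≥ cost 44, so it is built.
Homeowner 1: others sum to 39; max(0, 44 - 39) = 5.
Homeowner 2: others sum to 41; max(0, 44 - 41) = 3.
Homeowner 3: others sum to 48; max(0, 44 - 48) = 0.
Homeowner 4: others sum to 58; max(0, 44 - 58) = 0.
Total collected = 5 + 3 + 0 + 0 = 8.

8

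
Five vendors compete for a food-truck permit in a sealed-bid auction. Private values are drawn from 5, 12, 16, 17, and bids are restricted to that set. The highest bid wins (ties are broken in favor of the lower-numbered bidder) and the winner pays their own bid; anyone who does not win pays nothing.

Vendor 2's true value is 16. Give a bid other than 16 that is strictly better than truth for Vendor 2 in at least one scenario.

Suppose Vendor 1 bids 5, Vendor 3 bids 5, Vendor 4 bids 5 and Vendor 5 bids 5.
Bid 16: wins, pays 16, utility 16 - 16 = 0.
Bid 12: wins, pays 12, utility 16 - 12 = 4.
So bidding 12 beats truth here (4 > 0).

12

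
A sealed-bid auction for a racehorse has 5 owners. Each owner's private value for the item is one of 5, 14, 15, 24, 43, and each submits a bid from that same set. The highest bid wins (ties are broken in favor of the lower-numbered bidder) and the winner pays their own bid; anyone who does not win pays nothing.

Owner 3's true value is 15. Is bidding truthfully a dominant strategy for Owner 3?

No

Consider the case where Owner 1 bids 5, Owner 2 bids 5, Owner 4 bids 5 and Owner 5 bids 5.
Truthful bid 15: wins, pays 15, utility 15 - 15 = 0.
Bid 14 instead: wins, pays 14, utility 15 - 14 = 1.
Since 1 > 0, bidding 14 is strictly better here, so truthful bidding is not dominant.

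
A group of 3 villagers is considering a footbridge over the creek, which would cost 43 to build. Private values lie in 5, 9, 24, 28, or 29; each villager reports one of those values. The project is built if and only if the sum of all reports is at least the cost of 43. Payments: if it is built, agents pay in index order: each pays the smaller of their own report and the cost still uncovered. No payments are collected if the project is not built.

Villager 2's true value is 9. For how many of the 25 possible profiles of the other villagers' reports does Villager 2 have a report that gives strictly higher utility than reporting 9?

11

Others report (9, 29): truth gives 0; report 5 gives 4 > 0. Violating.
Others report (24, 24): truth gives 0; report 5 gives 4 > 0. Violating.
Others report (24, 28): truth gives 0; report 5 gives 4 > 0. Violating.
Others report (24, 29): truth gives 0; report 5 gives 4 > 0. Violating.
Others report (5, 5): truth gives 0; no alternative beats it.
Others report (5, 9): truth gives 0; no alternative beats it.
(Checking all 25 profiles: 11 have a profitable deviation, 14 do not.)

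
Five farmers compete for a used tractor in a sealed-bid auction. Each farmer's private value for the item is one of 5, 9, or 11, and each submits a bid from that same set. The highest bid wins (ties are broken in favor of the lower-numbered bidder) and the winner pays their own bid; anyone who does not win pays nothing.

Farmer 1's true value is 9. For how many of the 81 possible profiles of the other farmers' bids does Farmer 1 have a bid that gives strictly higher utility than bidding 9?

1

Others bid (5, 5, 5, 5): truth gives 0; bid 5 gives 4 > 0. Violating.
Others bid (5, 5, 5, 9): truth gives 0; no alternative beats it.
Others bid (5, 5, 5, 11): truth gives 0; no alternative beats it.
(Checking all 81 profiles: 1 has a profitable deviation, 80 do not.)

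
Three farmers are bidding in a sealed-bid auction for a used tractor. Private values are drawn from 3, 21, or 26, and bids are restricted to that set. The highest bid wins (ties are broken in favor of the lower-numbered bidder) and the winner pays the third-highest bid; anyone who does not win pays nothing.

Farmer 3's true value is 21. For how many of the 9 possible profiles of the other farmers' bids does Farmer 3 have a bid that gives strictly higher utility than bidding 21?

2

Others bid (3, 21): truth gives 0; bid 26 gives 18 > 0. Violating.
Others bid (21, 3): truth gives 0; bid 26 gives 18 > 0. Violating.
Others bid (3, 3): truth gives 18; no alternative beats it.
Others bid (3, 26): truth gives 0; no alternative beats it.
(Checking all 9 profiles: 2 have a profitable deviation, 7 do not.)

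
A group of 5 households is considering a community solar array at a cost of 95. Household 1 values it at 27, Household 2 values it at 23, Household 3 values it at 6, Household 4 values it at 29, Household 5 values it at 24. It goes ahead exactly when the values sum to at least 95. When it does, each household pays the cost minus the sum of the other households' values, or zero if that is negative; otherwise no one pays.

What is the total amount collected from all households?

47

Total value 109 ≥ cost 95, so it is built.
Household 1: others sum to 82; max(0, 95 - 82) = 13.
Household 2: others sum to 86; max(0, 95 - 86) = 9.
Household 3: others sum to 103; max(0, 95 - 103) = 0.
Household 4: others sum to 80; max(0, 95 - 80) = 15.
Household 5: others sum to 85; max(0, 95 - 85) = 10.
Total collected = 13 + 9 + 0 + 15 + 10 = 47.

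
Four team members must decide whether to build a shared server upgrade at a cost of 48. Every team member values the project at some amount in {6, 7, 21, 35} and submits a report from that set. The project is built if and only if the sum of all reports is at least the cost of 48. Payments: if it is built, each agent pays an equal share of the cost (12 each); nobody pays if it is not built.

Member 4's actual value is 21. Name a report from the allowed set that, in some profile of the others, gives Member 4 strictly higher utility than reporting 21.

35

Suppose Member 1 reports 6, Member 2 reports 6 and Member 3 reports 6.
Report 21: project not built, utility 0.
Report 35: project built, pays 12, utility 21 - 12 = 9.
So reporting 35 beats truth here (9 > 0).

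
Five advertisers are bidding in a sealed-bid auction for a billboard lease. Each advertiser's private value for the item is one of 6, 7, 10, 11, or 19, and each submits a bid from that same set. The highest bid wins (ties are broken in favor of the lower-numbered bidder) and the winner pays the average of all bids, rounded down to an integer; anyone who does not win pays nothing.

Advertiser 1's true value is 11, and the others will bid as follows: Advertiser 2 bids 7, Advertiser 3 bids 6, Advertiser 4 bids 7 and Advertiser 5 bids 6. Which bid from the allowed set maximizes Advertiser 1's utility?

Bid 6: loses, pays 0, utility 0.
Bid 7: wins, pays 6, utility 11 - 6 = 5.
Bid 10: wins, pays 7, utility 11 - 7 = 4.
Bid 11: wins, pays 7, utility 11 - 7 = 4.
Bid 19: wins, pays 9, utility 11 - 9 = 2.
The best choice is 7 with utility 5.

7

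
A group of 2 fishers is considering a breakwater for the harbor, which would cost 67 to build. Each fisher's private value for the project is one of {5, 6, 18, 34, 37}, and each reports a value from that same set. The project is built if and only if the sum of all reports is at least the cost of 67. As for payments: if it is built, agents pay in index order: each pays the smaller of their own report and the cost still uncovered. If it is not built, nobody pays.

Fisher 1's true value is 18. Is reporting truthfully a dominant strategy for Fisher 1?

Check each profile of the others' reports and compare truth against every alternative report.
Others report (5): truth gives 0, best alternative gives 0.
Others report (6): truth gives 0, best alternative gives 0.
Others report (18): truth gives 0, best alternative gives 0.
Others report (34): truth gives 0, best alternative gives 0.
Others report (37): truth gives 0, best alternative gives 0.
In every case the truthful report is at least as good as any alternative, so it is a dominant strategy.

Yes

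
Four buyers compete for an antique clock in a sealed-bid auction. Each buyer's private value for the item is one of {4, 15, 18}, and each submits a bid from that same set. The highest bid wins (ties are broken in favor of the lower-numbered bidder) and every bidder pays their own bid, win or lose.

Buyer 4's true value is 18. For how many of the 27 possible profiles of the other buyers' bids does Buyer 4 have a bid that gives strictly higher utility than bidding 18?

20

Others bid (4, 4, 4): truth gives 0; bid 15 gives 3 > 0. Violating.
Others bid (4, 4, 18): truth gives -18; bid 4 gives -4 > -18. Violating.
Others bid (4, 15, 18): truth gives -18; bid 4 gives -4 > -18. Violating.
Others bid (4, 18, 4): truth gives -18; bid 4 gives -4 > -18. Violating.
Others bid (4, 4, 15): truth gives 0; no alternative beats it.
Others bid (4, 15, 4): truth gives 0; no alternative beats it.
(Checking all 27 profiles: 20 have a profitable deviation, 7 do not.)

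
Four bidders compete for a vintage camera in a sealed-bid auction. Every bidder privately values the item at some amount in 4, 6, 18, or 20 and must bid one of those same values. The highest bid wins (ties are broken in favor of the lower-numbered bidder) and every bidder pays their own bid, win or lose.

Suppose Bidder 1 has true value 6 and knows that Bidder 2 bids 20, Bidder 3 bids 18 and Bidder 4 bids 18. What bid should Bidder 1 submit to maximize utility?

4

Bid 4: loses but pays 4, utility -4.
Bid 6: loses but pays 6, utility -6.
Bid 18: loses but pays 18, utility -18.
Bid 20: wins, pays 20, utility 6 - 20 = -14.
The best choice is 4 with utility -4.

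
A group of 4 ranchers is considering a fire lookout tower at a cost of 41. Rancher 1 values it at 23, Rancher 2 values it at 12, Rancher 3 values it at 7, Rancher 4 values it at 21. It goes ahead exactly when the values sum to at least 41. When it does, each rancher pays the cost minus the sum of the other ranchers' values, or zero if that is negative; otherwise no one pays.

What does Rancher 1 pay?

Total value 63 ≥ cost 41, so the project is built.
The other ranchers' values sum to 40.
Cost minus that sum is 41 - 40 = 1.

1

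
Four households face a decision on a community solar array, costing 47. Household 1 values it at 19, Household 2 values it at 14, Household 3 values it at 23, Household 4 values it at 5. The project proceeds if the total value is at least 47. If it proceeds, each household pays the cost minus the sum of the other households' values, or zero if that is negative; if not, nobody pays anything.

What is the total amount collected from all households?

Total value 61 ≥ cost 47, so it is built.
Household 1: others sum to 42; max(0, 47 - 42) = 5.
Household 2: others sum to 47; max(0, 47 - 47) = 0.
Household 3: others sum to 38; max(0, 47 - 38) = 9.
Household 4: others sum to 56; max(0, 47 - 56) = 0.
Total collected = 5 + 0 + 9 + 0 = 14.

14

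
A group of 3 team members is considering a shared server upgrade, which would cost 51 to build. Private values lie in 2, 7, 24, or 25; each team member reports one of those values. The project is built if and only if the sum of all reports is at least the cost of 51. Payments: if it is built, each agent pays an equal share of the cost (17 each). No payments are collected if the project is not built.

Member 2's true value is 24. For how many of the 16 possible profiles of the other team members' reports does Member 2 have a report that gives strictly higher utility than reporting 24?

Others report (2, 24): truth gives 0; report 25 gives 7 > 0. Violating.
Others report (24, 2): truth gives 0; report 25 gives 7 > 0. Violating.
Others report (2, 2): truth gives 0; no alternative beats it.
Others report (2, 7): truth gives 0; no alternative beats it.
(Checking all 16 profiles: 2 have a profitable deviation, 14 do not.)

2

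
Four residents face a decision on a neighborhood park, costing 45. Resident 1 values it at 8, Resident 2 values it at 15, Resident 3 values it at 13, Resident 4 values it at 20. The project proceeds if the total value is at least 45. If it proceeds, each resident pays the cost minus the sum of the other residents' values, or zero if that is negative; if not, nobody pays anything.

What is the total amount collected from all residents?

Total value 56 ≥ cost 45, so it is built.
Resident 1: others sum to 48; max(0, 45 - 48) = 0.
Resident 2: others sum to 41; max(0, 45 - 41) = 4.
Resident 3: others sum to 43; max(0, 45 - 43) = 2.
Resident 4: others sum to 36; max(0, 45 - 36) = 9.
Total collected = 0 + 4 + 2 + 9 = 15.

15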